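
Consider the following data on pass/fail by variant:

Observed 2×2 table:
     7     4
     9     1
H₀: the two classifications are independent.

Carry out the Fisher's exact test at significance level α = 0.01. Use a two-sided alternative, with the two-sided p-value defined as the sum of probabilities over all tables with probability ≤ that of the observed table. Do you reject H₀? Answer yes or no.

reject H₀: no

Margins: r₁=11, r₂=10, c₁=16, c₂=5, n=21
p_obs = C(11,7)·C(10,9)/C(21,16); sum pmf over tables with pmf ≤ p_obs
p-value (two-sided) = 0.31078
At α=0.01: p ≥ α → fail to reject H₀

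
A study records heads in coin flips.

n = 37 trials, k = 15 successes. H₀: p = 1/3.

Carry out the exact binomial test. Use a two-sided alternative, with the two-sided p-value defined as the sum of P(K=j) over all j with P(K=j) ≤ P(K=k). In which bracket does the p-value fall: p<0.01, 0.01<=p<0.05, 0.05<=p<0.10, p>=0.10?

Exact binomial: n=37, k=15, p₀=1/3=0.3333
P(X=j) = C(n,j)·p₀^j·(1−p₀)^(n−j); p = Σ P(X=j) over j with P(X=j) ≤ P(X=15)
p-value (two-sided) = 0.38420
→ bracket: p>=0.10

p-value bracket: p>=0.10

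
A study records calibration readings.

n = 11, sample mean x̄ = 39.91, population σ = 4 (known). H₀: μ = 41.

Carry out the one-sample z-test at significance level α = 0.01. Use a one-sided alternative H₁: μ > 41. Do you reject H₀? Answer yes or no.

SE = σ/√n = 4/√11 = 1.2060
z = (x̄−μ₀)/SE = (39.91−41)/1.2060 = -0.9038
p-value (one-sided, H₁ greater) = 0.81694
At α=0.01: p ≥ α → fail to reject H₀

reject H₀: no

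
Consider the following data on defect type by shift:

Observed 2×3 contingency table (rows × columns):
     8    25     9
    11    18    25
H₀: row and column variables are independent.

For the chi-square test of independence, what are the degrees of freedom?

degrees of freedom = 2

df = (r−1)(c−1) = (2−1)·(3−1) = 2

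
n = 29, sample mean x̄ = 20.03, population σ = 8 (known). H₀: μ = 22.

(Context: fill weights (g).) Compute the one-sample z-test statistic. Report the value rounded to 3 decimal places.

test statistic = -1.326

SE = σ/√n = 8/√29 = 1.4856
z = (x̄−μ₀)/SE = (20.03−22)/1.4856 = -1.3261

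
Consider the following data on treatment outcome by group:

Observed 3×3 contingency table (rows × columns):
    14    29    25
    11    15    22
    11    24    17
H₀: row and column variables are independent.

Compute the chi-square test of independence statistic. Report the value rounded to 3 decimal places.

Row totals [68, 48, 52], col totals [36, 68, 64], n=168
χ² = (14−14.57)²/14.57 + (29−27.52)²/27.52 + (25−25.90)²/25.90 + (11−10.29)²/10.29 + (15−19.43)²/19.43 + (22−18.29)²/18.29 + (11−11.14)²/11.14 + (24−21.05)²/21.05 + (17−19.81)²/19.81 = 2.7611
df = 4

test statistic = 2.761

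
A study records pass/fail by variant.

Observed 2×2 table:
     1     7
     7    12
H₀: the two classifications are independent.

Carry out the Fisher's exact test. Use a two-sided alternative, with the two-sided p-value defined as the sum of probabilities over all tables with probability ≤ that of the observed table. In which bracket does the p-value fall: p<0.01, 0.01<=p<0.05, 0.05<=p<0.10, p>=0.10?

p-value bracket: p>=0.10

Margins: r₁=8, r₂=19, c₁=8, c₂=19, n=27
p_obs = C(8,1)·C(19,7)/C(27,8); sum pmf over tables with pmf ≤ p_obs
p-value (two-sided) = 0.36450
→ bracket: p>=0.10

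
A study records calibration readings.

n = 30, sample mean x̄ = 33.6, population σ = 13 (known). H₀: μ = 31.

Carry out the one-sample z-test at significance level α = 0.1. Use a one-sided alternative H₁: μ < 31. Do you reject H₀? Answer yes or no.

SE = σ/√n = 13/√30 = 2.3735
z = (x̄−μ₀)/SE = (33.6−31)/2.3735 = 1.0954
p-value (one-sided, H₁ less) = 0.86334
At α=0.1: p ≥ α → fail to reject H₀

reject H₀: no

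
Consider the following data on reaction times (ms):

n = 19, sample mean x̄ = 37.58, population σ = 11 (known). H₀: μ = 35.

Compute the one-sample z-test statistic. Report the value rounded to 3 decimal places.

SE = σ/√n = 11/√19 = 2.5236
z = (x̄−μ₀)/SE = (37.58−35)/2.5236 = 1.0224

test statistic = 1.022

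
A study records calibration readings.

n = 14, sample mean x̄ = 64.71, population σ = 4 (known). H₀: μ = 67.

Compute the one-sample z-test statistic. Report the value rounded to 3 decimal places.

test statistic = -2.142

SE = σ/√n = 4/√14 = 1.0690
z = (x̄−μ₀)/SE = (64.71−67)/1.0690 = -2.1421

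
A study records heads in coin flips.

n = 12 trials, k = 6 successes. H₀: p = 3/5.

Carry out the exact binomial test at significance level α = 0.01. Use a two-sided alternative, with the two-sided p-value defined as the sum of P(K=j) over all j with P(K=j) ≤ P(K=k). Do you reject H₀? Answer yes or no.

reject H₀: no

Exact binomial: n=12, k=6, p₀=3/5=0.6000
P(X=j) = C(n,j)·p₀^j·(1−p₀)^(n−j); p = Σ P(X=j) over j with P(X=j) ≤ P(X=6)
p-value (two-sided) = 0.56013
At α=0.01: p ≥ α → fail to reject H₀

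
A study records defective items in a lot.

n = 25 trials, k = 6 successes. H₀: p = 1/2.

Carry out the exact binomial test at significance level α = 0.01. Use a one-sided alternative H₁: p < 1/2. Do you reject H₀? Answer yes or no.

reject H₀: yes

Exact binomial: n=25, k=6, p₀=1/2=0.5000
P(X≤6) from Σ C(n,i)·p₀^i·(1−p₀)^(n−i)
p-value (one-sided, H₁ less) = 0.00732
At α=0.01: p < α → reject H₀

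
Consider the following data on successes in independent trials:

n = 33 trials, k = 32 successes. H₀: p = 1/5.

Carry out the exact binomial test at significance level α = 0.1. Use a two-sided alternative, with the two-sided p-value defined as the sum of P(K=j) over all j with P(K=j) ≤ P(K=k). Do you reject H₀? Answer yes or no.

Exact binomial: n=33, k=32, p₀=1/5=0.2000
P(X=j) = C(n,j)·p₀^j·(1−p₀)^(n−j); p = Σ P(X=j) over j with P(X=j) ≤ P(X=32)
p-value (two-sided) = 0.00000
At α=0.1: p < α → reject H₀

reject H₀: yes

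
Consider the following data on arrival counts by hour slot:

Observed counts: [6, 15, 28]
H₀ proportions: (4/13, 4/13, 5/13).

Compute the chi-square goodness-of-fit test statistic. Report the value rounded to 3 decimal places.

test statistic = 9.911

n = 49; E_i = n·p_i = [15.08, 15.08, 18.85]
χ² = (6−15.08)²/15.08 + (15−15.08)²/15.08 + (28−18.85)²/18.85 = 9.9112
df = 2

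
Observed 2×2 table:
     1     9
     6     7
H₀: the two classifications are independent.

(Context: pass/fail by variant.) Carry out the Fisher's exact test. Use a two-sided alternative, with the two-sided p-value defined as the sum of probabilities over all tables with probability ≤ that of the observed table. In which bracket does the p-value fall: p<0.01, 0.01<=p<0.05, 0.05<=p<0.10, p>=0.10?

Margins: r₁=10, r₂=13, c₁=7, c₂=16, n=23
p_obs = C(10,1)·C(13,6)/C(23,7); sum pmf over tables with pmf ≤ p_obs
p-value (two-sided) = 0.08862
→ bracket: 0.05<=p<0.10

p-value bracket: 0.05<=p<0.10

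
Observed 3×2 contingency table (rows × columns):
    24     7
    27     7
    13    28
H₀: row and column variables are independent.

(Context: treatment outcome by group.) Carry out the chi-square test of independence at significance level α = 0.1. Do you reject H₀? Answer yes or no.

Row totals [31, 34, 41], col totals [64, 42], n=106
χ² = (24−18.72)²/18.72 + (7−12.28)²/12.28 + (27−20.53)²/20.53 + (7−13.47)²/13.47 + (13−24.75)²/24.75 + (28−16.25)²/16.25 = 22.9998
df = 2
p-value (upper-tail) = 0.00001
At α=0.1: p < α → reject H₀

reject H₀: yes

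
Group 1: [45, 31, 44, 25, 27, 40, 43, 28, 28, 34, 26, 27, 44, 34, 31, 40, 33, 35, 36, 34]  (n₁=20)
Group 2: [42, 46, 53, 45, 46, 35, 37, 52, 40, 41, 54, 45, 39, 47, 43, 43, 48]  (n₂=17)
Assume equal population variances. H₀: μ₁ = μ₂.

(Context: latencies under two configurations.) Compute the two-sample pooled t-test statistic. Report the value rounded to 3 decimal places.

x̄₁=34.250, s₁=6.536, n₁=20
x̄₂=44.471, s₂=5.375, n₂=17
s_p² = [19·6.536² + 16·5.375²]/35 = 36.3996
SE = √(s_p²·(1/20+1/17)) = 1.9903
t = (34.250−44.471)/1.9903 = -5.1353
df = 35

test statistic = -5.135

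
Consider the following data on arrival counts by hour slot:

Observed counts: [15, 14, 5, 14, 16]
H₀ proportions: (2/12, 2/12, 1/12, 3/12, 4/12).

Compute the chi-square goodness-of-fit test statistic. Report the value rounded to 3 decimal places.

n = 64; E_i = n·p_i = [10.67, 10.67, 5.33, 16.00, 21.33]
χ² = (15−10.67)²/10.67 + (14−10.67)²/10.67 + (5−5.33)²/5.33 + (14−16.00)²/16.00 + (16−21.33)²/21.33 = 4.4062
df = 4

test statistic = 4.406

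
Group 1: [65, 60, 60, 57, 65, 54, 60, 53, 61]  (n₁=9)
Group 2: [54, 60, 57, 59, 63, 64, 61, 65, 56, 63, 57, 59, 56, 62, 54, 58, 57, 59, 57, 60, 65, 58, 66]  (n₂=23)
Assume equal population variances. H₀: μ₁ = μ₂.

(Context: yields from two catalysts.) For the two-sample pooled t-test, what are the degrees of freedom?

degrees of freedom = 30

df = n₁ + n₂ − 2 = 9 + 23 − 2 = 30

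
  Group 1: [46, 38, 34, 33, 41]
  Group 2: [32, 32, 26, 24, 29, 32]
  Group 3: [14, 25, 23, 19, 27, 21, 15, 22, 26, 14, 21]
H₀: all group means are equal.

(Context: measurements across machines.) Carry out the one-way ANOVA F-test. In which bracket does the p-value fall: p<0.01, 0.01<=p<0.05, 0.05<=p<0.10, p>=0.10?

p-value bracket: p<0.01

Group means [38.40, 29.17, 20.64], grand mean 27.000
SSB = Σnᵢ(x̄ᵢ−x̄)² = 1123.421; SSW = ΣΣ(x−x̄ᵢ)² = 392.579
MSB = 1123.421/2 = 561.7106; MSW = 392.579/19 = 20.6620
F = MSB/MSW = 27.1856
df = (2, 19)
p-value (upper-tail) = 0.00000
→ bracket: p<0.01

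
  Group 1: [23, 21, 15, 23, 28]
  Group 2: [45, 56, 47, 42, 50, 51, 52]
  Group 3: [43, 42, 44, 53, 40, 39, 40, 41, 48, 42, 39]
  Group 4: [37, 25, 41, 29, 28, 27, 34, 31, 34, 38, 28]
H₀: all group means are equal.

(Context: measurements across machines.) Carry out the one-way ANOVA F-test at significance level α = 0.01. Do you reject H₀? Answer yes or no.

reject H₀: yes

Group means [22.00, 49.00, 42.82, 32.00], grand mean 37.529
SSB = Σnᵢ(x̄ᵢ−x̄)² = 2770.834; SSW = ΣΣ(x−x̄ᵢ)² = 667.636
MSB = 2770.834/3 = 923.6114; MSW = 667.636/30 = 22.2545
F = MSB/MSW = 41.5021
df = (3, 30)
p-value (upper-tail) = 0.00000
At α=0.01: p < α → reject H₀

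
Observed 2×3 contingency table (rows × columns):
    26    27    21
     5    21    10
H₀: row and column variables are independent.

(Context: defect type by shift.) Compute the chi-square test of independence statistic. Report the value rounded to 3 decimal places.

test statistic = 6.531

Row totals [74, 36], col totals [31, 48, 31], n=110
χ² = (26−20.85)²/20.85 + (27−32.29)²/32.29 + (21−20.85)²/20.85 + (5−10.15)²/10.15 + (21−15.71)²/15.71 + (10−10.15)²/10.15 = 6.5312
df = 2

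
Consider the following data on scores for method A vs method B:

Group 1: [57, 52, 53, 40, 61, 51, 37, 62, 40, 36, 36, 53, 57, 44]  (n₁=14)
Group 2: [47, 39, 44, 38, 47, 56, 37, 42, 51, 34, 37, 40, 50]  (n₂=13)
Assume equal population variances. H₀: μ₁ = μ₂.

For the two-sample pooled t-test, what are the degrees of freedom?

degrees of freedom = 25

df = n₁ + n₂ − 2 = 14 + 13 − 2 = 25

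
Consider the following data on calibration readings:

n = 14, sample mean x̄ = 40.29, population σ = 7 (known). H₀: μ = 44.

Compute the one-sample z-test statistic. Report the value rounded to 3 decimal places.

test statistic = -1.983

SE = σ/√n = 7/√14 = 1.8708
z = (x̄−μ₀)/SE = (40.29−44)/1.8708 = -1.9831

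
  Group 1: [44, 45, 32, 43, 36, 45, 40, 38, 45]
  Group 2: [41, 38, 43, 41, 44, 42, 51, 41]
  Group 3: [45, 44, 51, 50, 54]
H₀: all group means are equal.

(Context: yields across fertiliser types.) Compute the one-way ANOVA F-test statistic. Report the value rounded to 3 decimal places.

test statistic = 5.631

Group means [40.89, 42.62, 48.80], grand mean 43.318
SSB = Σnᵢ(x̄ᵢ−x̄)² = 207.209; SSW = ΣΣ(x−x̄ᵢ)² = 349.564
MSB = 207.209/2 = 103.6044; MSW = 349.564/19 = 18.3981
F = MSB/MSW = 5.6313
df = (2, 19)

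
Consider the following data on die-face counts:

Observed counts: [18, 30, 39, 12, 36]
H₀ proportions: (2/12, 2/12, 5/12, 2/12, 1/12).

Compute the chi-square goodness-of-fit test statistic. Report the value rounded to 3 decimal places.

test statistic = 68.040

n = 135; E_i = n·p_i = [22.50, 22.50, 56.25, 22.50, 11.25]
χ² = (18−22.50)²/22.50 + (30−22.50)²/22.50 + (39−56.25)²/56.25 + (12−22.50)²/22.50 + (36−11.25)²/11.25 = 68.0400
df = 4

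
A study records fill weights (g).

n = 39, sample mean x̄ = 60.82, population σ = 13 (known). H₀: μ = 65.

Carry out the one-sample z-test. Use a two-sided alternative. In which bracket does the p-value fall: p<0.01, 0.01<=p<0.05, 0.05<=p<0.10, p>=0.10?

SE = σ/√n = 13/√39 = 2.0817
z = (x̄−μ₀)/SE = (60.82−65)/2.0817 = -2.0080
p-value (two-sided) = 0.04464
→ bracket: 0.01<=p<0.05

p-value bracket: 0.01<=p<0.05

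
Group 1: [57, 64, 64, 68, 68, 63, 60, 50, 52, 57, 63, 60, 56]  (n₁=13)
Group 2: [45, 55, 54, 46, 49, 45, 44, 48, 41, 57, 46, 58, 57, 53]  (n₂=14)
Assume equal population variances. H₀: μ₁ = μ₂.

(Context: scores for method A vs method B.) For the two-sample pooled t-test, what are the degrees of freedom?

df = n₁ + n₂ − 2 = 13 + 14 − 2 = 25

degrees of freedom = 25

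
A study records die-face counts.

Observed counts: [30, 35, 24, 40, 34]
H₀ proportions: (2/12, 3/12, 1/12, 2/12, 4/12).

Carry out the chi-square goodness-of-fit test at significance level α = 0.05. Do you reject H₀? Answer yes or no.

reject H₀: yes

n = 163; E_i = n·p_i = [27.17, 40.75, 13.58, 27.17, 54.33]
χ² = (30−27.17)²/27.17 + (35−40.75)²/40.75 + (24−13.58)²/13.58 + (40−27.17)²/27.17 + (34−54.33)²/54.33 = 22.7669
df = 4
p-value (upper-tail) = 0.00014
At α=0.05: p < α → reject H₀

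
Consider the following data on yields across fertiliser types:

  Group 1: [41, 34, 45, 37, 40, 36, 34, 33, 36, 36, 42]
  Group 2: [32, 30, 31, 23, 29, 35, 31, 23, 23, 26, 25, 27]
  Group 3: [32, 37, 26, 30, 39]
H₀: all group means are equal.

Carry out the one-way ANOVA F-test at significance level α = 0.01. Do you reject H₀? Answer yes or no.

Group means [37.64, 27.92, 32.80], grand mean 32.607
SSB = Σnᵢ(x̄ᵢ−x̄)² = 542.416; SSW = ΣΣ(x−x̄ᵢ)² = 434.262
MSB = 542.416/2 = 271.2082; MSW = 434.262/25 = 17.3705
F = MSB/MSW = 15.6132
df = (2, 25)
p-value (upper-tail) = 0.00004
At α=0.01: p < α → reject H₀

reject H₀: yes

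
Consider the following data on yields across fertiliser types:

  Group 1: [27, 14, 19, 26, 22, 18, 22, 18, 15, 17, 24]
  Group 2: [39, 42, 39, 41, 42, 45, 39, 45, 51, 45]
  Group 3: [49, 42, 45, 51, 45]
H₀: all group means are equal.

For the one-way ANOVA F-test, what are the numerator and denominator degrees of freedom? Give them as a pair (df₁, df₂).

degrees of freedom = [2, 23]

k = 3 groups, N = 26 total
df = (k−1, N−k) = (3−1, 26−3) = (2, 23)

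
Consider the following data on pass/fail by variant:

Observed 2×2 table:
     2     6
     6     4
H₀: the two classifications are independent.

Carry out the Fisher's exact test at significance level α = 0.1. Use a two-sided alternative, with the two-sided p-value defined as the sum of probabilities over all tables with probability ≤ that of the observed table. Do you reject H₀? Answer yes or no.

Margins: r₁=8, r₂=10, c₁=8, c₂=10, n=18
p_obs = C(8,2)·C(10,6)/C(18,8); sum pmf over tables with pmf ≤ p_obs
p-value (two-sided) = 0.18799
At α=0.1: p ≥ α → fail to reject H₀

reject H₀: no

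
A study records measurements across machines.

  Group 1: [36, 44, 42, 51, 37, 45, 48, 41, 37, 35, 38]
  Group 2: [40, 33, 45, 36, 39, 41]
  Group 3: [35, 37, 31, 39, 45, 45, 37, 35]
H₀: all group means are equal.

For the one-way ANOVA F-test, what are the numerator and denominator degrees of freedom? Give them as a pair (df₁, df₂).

k = 3 groups, N = 25 total
df = (k−1, N−k) = (3−1, 25−3) = (2, 22)

degrees of freedom = [2, 22]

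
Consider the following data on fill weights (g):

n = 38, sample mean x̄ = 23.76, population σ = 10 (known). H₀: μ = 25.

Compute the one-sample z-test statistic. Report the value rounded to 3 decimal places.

test statistic = -0.764

SE = σ/√n = 10/√38 = 1.6222
z = (x̄−μ₀)/SE = (23.76−25)/1.6222 = -0.7644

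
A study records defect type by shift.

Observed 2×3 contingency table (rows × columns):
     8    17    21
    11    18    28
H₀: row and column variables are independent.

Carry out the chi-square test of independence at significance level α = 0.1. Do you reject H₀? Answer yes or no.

Row totals [46, 57], col totals [19, 35, 49], n=103
χ² = (8−8.49)²/8.49 + (17−15.63)²/15.63 + (21−21.88)²/21.88 + (11−10.51)²/10.51 + (18−19.37)²/19.37 + (28−27.12)²/27.12 = 0.3313
df = 2
p-value (upper-tail) = 0.84735
At α=0.1: p ≥ α → fail to reject H₀

reject H₀: no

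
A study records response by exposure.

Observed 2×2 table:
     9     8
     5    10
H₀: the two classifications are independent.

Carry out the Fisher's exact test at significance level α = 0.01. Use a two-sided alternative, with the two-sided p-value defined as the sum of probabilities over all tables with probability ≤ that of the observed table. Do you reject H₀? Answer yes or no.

Margins: r₁=17, r₂=15, c₁=14, c₂=18, n=32
p_obs = C(17,9)·C(15,5)/C(32,14); sum pmf over tables with pmf ≤ p_obs
p-value (two-sided) = 0.30752
At α=0.01: p ≥ α → fail to reject H₀

reject H₀: no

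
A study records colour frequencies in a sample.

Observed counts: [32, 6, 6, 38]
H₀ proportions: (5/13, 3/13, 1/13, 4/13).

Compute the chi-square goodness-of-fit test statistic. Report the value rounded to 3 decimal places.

n = 82; E_i = n·p_i = [31.54, 18.92, 6.31, 25.23]
χ² = (32−31.54)²/31.54 + (6−18.92)²/18.92 + (6−6.31)²/6.31 + (38−25.23)²/25.23 = 15.3098
df = 3

test statistic = 15.310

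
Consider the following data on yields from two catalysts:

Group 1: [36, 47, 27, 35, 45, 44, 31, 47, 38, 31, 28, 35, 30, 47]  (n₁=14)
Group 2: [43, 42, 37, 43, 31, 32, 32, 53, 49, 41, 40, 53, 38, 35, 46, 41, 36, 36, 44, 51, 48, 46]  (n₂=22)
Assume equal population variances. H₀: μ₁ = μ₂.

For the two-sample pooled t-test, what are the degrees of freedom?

df = n₁ + n₂ − 2 = 14 + 22 − 2 = 34

degrees of freedom = 34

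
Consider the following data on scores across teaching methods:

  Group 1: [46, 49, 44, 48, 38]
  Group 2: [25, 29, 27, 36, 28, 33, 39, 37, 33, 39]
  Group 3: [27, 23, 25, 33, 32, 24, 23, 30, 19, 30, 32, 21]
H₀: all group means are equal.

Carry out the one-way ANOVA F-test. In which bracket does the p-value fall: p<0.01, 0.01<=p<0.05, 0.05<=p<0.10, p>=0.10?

Group means [45.00, 32.60, 26.58], grand mean 32.222
SSB = Σnᵢ(x̄ᵢ−x̄)² = 1199.350; SSW = ΣΣ(x−x̄ᵢ)² = 559.317
MSB = 1199.350/2 = 599.6750; MSW = 559.317/24 = 23.3049
F = MSB/MSW = 25.7318
df = (2, 24)
p-value (upper-tail) = 0.00000
→ bracket: p<0.01

p-value bracket: p<0.01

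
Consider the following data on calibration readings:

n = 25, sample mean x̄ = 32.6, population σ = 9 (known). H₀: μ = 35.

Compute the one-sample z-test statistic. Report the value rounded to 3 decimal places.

SE = σ/√n = 9/√25 = 1.8000
z = (x̄−μ₀)/SE = (32.6−35)/1.8000 = -1.3333

test statistic = -1.333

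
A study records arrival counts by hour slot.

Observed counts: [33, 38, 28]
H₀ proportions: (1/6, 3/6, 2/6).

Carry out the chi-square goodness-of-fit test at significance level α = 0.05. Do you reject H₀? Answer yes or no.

n = 99; E_i = n·p_i = [16.50, 49.50, 33.00]
χ² = (33−16.50)²/16.50 + (38−49.50)²/49.50 + (28−33.00)²/33.00 = 19.9293
df = 2
p-value (upper-tail) = 0.00005
At α=0.05: p < α → reject H₀

reject H₀: yes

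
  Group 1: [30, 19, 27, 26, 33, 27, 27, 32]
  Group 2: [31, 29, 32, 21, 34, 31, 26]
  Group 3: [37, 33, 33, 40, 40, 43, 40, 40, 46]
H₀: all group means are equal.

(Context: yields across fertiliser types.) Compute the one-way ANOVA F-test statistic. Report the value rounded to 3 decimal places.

Group means [27.62, 29.14, 39.11], grand mean 32.375
SSB = Σnᵢ(x̄ᵢ−x̄)² = 662.004; SSW = ΣΣ(x−x̄ᵢ)² = 391.621
MSB = 662.004/2 = 331.0020; MSW = 391.621/21 = 18.6486
F = MSB/MSW = 17.7494
df = (2, 21)

test statistic = 17.749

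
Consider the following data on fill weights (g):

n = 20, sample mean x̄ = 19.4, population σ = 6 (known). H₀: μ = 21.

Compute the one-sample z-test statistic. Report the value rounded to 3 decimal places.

test statistic = -1.193

SE = σ/√n = 6/√20 = 1.3416
z = (x̄−μ₀)/SE = (19.4−21)/1.3416 = -1.1926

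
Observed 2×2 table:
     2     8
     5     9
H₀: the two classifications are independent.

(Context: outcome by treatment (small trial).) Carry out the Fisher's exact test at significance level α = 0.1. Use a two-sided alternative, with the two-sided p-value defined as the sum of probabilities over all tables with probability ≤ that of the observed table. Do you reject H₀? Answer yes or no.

reject H₀: no

Margins: r₁=10, r₂=14, c₁=7, c₂=17, n=24
p_obs = C(10,2)·C(14,5)/C(24,7); sum pmf over tables with pmf ≤ p_obs
p-value (two-sided) = 0.65294
At α=0.1: p ≥ α → fail to reject H₀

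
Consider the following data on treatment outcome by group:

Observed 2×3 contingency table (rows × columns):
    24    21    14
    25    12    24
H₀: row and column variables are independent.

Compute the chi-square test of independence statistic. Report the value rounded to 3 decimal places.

test statistic = 5.075

Row totals [59, 61], col totals [49, 33, 38], n=120
χ² = (24−24.09)²/24.09 + (21−16.23)²/16.23 + (14−18.68)²/18.68 + (25−24.91)²/24.91 + (12−16.77)²/16.77 + (24−19.32)²/19.32 = 5.0746
df = 2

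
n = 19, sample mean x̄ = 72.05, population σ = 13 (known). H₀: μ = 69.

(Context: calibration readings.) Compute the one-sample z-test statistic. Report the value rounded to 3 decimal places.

test statistic = 1.023

SE = σ/√n = 13/√19 = 2.9824
z = (x̄−μ₀)/SE = (72.05−69)/2.9824 = 1.0227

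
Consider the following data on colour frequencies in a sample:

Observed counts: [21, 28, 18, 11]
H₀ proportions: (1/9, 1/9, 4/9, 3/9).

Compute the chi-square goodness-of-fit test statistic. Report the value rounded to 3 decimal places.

test statistic = 77.346

n = 78; E_i = n·p_i = [8.67, 8.67, 34.67, 26.00]
χ² = (21−8.67)²/8.67 + (28−8.67)²/8.67 + (18−34.67)²/34.67 + (11−26.00)²/26.00 = 77.3462
df = 3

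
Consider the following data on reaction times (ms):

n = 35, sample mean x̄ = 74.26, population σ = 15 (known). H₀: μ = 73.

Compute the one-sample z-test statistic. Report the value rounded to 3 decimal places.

SE = σ/√n = 15/√35 = 2.5355
z = (x̄−μ₀)/SE = (74.26−73)/2.5355 = 0.4970

test statistic = 0.497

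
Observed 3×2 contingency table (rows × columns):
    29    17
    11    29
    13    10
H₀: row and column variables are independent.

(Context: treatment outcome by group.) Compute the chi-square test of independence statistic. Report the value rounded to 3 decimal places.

Row totals [46, 40, 23], col totals [53, 56], n=109
χ² = (29−22.37)²/22.37 + (17−23.63)²/23.63 + (11−19.45)²/19.45 + (29−20.55)²/20.55 + (13−11.18)²/11.18 + (10−11.82)²/11.82 = 11.5479
df = 2

test statistic = 11.548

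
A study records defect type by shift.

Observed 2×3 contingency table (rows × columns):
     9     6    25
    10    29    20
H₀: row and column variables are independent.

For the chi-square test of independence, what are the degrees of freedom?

degrees of freedom = 2

df = (r−1)(c−1) = (2−1)·(3−1) = 2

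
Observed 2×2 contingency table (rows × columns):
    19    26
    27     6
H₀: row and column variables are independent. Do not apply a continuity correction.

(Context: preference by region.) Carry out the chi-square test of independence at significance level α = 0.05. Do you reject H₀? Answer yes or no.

Row totals [45, 33], col totals [46, 32], n=78
χ² = (19−26.54)²/26.54 + (26−18.46)²/18.46 + (27−19.46)²/19.46 + (6−13.54)²/13.54 = 12.3372
df = 1
p-value (upper-tail) = 0.00044
At α=0.05: p < α → reject H₀

reject H₀: yes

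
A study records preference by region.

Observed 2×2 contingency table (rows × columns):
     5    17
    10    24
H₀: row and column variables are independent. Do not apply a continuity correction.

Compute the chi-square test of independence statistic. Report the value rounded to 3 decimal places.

Row totals [22, 34], col totals [15, 41], n=56
χ² = (5−5.89)²/5.89 + (17−16.11)²/16.11 + (10−9.11)²/9.11 + (24−24.89)²/24.89 = 0.3043
df = 1

test statistic = 0.304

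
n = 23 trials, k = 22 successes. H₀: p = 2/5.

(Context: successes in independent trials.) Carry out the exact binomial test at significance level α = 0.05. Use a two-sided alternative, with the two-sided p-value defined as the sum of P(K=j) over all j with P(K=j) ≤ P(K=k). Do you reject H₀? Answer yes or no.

Exact binomial: n=23, k=22, p₀=2/5=0.4000
P(X=j) = C(n,j)·p₀^j·(1−p₀)^(n−j); p = Σ P(X=j) over j with P(X=j) ≤ P(X=22)
p-value (two-sided) = 0.00000
At α=0.05: p < α → reject H₀

reject H₀: yes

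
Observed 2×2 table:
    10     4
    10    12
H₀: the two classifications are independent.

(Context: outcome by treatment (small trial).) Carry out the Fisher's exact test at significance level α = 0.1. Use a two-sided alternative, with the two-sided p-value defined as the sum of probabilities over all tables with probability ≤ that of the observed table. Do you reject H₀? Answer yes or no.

reject H₀: no

Margins: r₁=14, r₂=22, c₁=20, c₂=16, n=36
p_obs = C(14,10)·C(22,10)/C(36,20); sum pmf over tables with pmf ≤ p_obs
p-value (two-sided) = 0.17602
At α=0.1: p ≥ α → fail to reject H₀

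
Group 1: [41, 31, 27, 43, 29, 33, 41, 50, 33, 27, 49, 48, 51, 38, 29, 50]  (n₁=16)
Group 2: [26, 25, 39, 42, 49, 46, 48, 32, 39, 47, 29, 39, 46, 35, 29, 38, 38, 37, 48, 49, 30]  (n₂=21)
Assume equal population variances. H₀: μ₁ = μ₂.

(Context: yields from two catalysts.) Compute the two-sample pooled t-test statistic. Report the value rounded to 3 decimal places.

test statistic = 0.047

x̄₁=38.750, s₁=9.000, n₁=16
x̄₂=38.619, s₂=7.896, n₂=21
s_p² = [15·9.000² + 20·7.896²]/35 = 70.3415
SE = √(s_p²·(1/16+1/21)) = 2.7832
t = (38.750−38.619)/2.7832 = 0.0471
df = 35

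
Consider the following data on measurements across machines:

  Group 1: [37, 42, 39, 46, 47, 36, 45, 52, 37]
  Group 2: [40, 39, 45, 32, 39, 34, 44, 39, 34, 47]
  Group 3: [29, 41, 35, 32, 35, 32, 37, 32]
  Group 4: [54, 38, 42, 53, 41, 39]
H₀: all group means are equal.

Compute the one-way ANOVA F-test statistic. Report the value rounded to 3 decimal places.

Group means [42.33, 39.30, 34.12, 44.50], grand mean 39.818
SSB = Σnᵢ(x̄ᵢ−x̄)² = 450.434; SSW = ΣΣ(x−x̄ᵢ)² = 818.475
MSB = 450.434/3 = 150.1447; MSW = 818.475/29 = 28.2233
F = MSB/MSW = 5.3199
df = (3, 29)

test statistic = 5.320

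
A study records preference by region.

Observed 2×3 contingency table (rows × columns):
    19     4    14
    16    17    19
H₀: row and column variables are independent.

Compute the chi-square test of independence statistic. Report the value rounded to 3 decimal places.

Row totals [37, 52], col totals [35, 21, 33], n=89
χ² = (19−14.55)²/14.55 + (4−8.73)²/8.73 + (14−13.72)²/13.72 + (16−20.45)²/20.45 + (17−12.27)²/12.27 + (19−19.28)²/19.28 = 6.7253
df = 2

test statistic = 6.725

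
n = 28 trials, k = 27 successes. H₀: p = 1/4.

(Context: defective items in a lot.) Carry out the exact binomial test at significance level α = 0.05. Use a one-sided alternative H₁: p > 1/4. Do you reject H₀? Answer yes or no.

reject H₀: yes

Exact binomial: n=28, k=27, p₀=1/4=0.2500
P(X≥27) from Σ C(n,i)·p₀^i·(1−p₀)^(n−i)
p-value (one-sided, H₁ greater) = 0.00000
At α=0.05: p < α → reject H₀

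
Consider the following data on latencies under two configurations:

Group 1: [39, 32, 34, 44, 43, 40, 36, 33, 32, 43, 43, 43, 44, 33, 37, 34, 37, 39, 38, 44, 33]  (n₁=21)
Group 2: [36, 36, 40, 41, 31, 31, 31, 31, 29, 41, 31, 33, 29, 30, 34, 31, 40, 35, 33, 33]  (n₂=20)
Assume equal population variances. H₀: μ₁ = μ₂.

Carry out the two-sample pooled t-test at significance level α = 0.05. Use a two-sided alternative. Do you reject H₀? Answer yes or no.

x̄₁=38.143, s₁=4.464, n₁=21
x̄₂=33.800, s₂=3.982, n₂=20
s_p² = [20·4.464² + 19·3.982²]/39 = 17.9429
SE = √(s_p²·(1/21+1/20)) = 1.3235
t = (38.143−33.800)/1.3235 = 3.2814
df = 39
p-value (two-sided) = 0.00218
At α=0.05: p < α → reject H₀

reject H₀: yes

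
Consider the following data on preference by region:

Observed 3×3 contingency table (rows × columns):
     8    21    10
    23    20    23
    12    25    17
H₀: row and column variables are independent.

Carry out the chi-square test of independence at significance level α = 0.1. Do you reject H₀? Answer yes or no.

Row totals [39, 66, 54], col totals [43, 66, 50], n=159
χ² = (8−10.55)²/10.55 + (21−16.19)²/16.19 + (10−12.26)²/12.26 + (23−17.85)²/17.85 + (20−27.40)²/27.40 + (23−20.75)²/20.75 + (12−14.60)²/14.60 + (25−22.42)²/22.42 + (17−16.98)²/16.98 = 6.9516
df = 4
p-value (upper-tail) = 0.13847
At α=0.1: p ≥ α → fail to reject H₀

reject H₀: no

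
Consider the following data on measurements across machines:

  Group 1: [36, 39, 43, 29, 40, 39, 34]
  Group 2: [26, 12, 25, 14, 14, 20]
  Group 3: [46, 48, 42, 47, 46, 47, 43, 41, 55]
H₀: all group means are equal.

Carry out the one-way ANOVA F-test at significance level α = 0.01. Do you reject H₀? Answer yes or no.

Group means [37.14, 18.50, 46.11], grand mean 35.727
SSB = Σnᵢ(x̄ᵢ−x̄)² = 2765.118; SSW = ΣΣ(x−x̄ᵢ)² = 447.246
MSB = 2765.118/2 = 1382.5588; MSW = 447.246/19 = 23.5393
F = MSB/MSW = 58.7342
df = (2, 19)
p-value (upper-tail) = 0.00000
At α=0.01: p < α → reject H₀

reject H₀: yes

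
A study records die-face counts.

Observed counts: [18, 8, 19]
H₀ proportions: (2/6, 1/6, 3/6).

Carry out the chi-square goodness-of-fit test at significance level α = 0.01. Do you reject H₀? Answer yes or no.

n = 45; E_i = n·p_i = [15.00, 7.50, 22.50]
χ² = (18−15.00)²/15.00 + (8−7.50)²/7.50 + (19−22.50)²/22.50 = 1.1778
df = 2
p-value (upper-tail) = 0.55494
At α=0.01: p ≥ α → fail to reject H₀

reject H₀: no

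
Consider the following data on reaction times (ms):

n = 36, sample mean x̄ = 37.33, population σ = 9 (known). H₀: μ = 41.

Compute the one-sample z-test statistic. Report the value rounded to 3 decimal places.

test statistic = -2.447

SE = σ/√n = 9/√36 = 1.5000
z = (x̄−μ₀)/SE = (37.33−41)/1.5000 = -2.4467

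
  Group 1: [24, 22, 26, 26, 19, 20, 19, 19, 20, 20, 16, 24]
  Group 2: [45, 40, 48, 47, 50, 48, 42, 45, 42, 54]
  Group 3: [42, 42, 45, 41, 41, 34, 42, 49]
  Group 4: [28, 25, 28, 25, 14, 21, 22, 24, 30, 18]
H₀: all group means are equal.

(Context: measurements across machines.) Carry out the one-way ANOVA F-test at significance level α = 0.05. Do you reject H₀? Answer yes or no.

reject H₀: yes

Group means [21.25, 46.10, 42.00, 23.50], grand mean 32.175
SSB = Σnᵢ(x̄ᵢ−x̄)² = 4896.125; SSW = ΣΣ(x−x̄ᵢ)² = 607.650
MSB = 4896.125/3 = 1632.0417; MSW = 607.650/36 = 16.8792
F = MSB/MSW = 96.6897
df = (3, 36)
p-value (upper-tail) = 0.00000
At α=0.05: p < α → reject H₀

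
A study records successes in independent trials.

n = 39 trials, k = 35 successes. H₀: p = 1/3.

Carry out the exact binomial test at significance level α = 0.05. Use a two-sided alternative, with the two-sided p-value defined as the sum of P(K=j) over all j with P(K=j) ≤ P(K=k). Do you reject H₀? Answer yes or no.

Exact binomial: n=39, k=35, p₀=1/3=0.3333
P(X=j) = C(n,j)·p₀^j·(1−p₀)^(n−j); p = Σ P(X=j) over j with P(X=j) ≤ P(X=35)
p-value (two-sided) = 0.00000
At α=0.05: p < α → reject H₀

reject H₀: yes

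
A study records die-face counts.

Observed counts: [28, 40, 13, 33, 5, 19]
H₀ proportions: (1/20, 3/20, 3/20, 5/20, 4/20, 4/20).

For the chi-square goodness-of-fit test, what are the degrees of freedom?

df = k − 1 = 6 − 1 = 5

degrees of freedom = 5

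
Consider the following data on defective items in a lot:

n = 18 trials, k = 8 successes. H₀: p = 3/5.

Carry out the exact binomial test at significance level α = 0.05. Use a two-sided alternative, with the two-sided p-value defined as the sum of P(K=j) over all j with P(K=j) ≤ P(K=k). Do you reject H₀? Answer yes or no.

reject H₀: no

Exact binomial: n=18, k=8, p₀=3/5=0.6000
P(X=j) = C(n,j)·p₀^j·(1−p₀)^(n−j); p = Σ P(X=j) over j with P(X=j) ≤ P(X=8)
p-value (two-sided) = 0.22888
At α=0.05: p ≥ α → fail to reject H₀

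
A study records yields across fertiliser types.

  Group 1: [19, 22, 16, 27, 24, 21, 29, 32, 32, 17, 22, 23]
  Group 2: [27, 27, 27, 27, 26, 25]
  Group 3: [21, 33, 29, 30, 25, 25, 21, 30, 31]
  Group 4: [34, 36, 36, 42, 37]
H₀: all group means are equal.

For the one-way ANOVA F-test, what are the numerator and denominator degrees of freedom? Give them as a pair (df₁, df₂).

k = 4 groups, N = 32 total
df = (k−1, N−k) = (4−1, 32−4) = (3, 28)

degrees of freedom = [3, 28]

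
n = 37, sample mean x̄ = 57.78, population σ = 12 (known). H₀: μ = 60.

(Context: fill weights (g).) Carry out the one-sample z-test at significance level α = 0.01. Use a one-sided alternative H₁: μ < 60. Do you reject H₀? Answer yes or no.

SE = σ/√n = 12/√37 = 1.9728
z = (x̄−μ₀)/SE = (57.78−60)/1.9728 = -1.1253
p-value (one-sided, H₁ less) = 0.13023
At α=0.01: p ≥ α → fail to reject H₀

reject H₀: no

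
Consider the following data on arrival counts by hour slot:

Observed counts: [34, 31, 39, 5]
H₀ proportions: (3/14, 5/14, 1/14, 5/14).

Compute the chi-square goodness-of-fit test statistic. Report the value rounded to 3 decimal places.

test statistic = 161.179

n = 109; E_i = n·p_i = [23.36, 38.93, 7.79, 38.93]
χ² = (34−23.36)²/23.36 + (31−38.93)²/38.93 + (39−7.79)²/7.79 + (5−38.93)²/38.93 = 161.1786
df = 3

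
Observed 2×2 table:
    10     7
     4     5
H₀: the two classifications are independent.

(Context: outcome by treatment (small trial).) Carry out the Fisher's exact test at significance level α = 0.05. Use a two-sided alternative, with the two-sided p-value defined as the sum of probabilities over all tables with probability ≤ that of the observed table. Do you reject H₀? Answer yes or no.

Margins: r₁=17, r₂=9, c₁=14, c₂=12, n=26
p_obs = C(17,10)·C(9,4)/C(26,14); sum pmf over tables with pmf ≤ p_obs
p-value (two-sided) = 0.68284
At α=0.05: p ≥ α → fail to reject H₀

reject H₀: no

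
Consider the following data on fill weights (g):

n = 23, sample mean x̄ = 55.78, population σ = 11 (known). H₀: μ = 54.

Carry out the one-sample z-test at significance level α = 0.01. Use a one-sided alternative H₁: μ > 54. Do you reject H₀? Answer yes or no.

SE = σ/√n = 11/√23 = 2.2937
z = (x̄−μ₀)/SE = (55.78−54)/2.2937 = 0.7761
p-value (one-sided, H₁ greater) = 0.21886
At α=0.01: p ≥ α → fail to reject H₀

reject H₀: no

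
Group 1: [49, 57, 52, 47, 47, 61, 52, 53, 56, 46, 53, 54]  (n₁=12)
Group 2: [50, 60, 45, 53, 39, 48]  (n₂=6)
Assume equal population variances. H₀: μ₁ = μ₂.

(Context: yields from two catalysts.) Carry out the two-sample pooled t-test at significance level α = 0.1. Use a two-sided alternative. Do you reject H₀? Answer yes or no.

reject H₀: no

x̄₁=52.250, s₁=4.495, n₁=12
x̄₂=49.167, s₂=7.139, n₂=6
s_p² = [11·4.495² + 5·7.139²]/16 = 29.8177
SE = √(s_p²·(1/12+1/6)) = 2.7303
t = (52.250−49.167)/2.7303 = 1.1293
df = 16
p-value (two-sided) = 0.27541
At α=0.1: p ≥ α → fail to reject H₀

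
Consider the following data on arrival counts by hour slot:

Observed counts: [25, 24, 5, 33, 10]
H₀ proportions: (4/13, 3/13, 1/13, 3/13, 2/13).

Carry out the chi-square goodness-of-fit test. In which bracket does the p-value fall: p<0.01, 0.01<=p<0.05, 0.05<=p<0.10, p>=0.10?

n = 97; E_i = n·p_i = [29.85, 22.38, 7.46, 22.38, 14.92]
χ² = (25−29.85)²/29.85 + (24−22.38)²/22.38 + (5−7.46)²/7.46 + (33−22.38)²/22.38 + (10−14.92)²/14.92 = 8.3737
df = 4
p-value (upper-tail) = 0.07881
→ bracket: 0.05<=p<0.10

p-value bracket: 0.05<=p<0.10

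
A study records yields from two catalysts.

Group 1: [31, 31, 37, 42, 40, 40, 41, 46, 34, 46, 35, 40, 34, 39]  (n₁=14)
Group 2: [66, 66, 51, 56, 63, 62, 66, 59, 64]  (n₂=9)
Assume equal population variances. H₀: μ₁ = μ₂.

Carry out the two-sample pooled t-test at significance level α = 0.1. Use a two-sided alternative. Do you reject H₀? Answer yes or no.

x̄₁=38.286, s₁=4.843, n₁=14
x̄₂=61.444, s₂=5.199, n₂=9
s_p² = [13·4.843² + 8·5.199²]/21 = 24.8133
SE = √(s_p²·(1/14+1/9)) = 2.1282
t = (38.286−61.444)/2.1282 = -10.8816
df = 21
p-value (two-sided) = 0.00000
At α=0.1: p < α → reject H₀

reject H₀: yes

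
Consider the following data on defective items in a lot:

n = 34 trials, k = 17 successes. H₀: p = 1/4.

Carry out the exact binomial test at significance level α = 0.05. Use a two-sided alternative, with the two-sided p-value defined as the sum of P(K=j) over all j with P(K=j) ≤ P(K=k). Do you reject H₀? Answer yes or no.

Exact binomial: n=34, k=17, p₀=1/4=0.2500
P(X=j) = C(n,j)·p₀^j·(1−p₀)^(n−j); p = Σ P(X=j) over j with P(X=j) ≤ P(X=17)
p-value (two-sided) = 0.00216
At α=0.05: p < α → reject H₀

reject H₀: yes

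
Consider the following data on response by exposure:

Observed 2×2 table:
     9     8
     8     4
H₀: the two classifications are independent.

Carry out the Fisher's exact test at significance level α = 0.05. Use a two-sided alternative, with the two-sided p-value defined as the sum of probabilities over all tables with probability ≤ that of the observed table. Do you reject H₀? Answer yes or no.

reject H₀: no

Margins: r₁=17, r₂=12, c₁=17, c₂=12, n=29
p_obs = C(17,9)·C(12,8)/C(29,17); sum pmf over tables with pmf ≤ p_obs
p-value (two-sided) = 0.70320
At α=0.05: p ≥ α → fail to reject H₀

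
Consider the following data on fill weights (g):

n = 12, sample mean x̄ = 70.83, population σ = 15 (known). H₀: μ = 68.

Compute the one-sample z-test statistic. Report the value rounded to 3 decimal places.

SE = σ/√n = 15/√12 = 4.3301
z = (x̄−μ₀)/SE = (70.83−68)/4.3301 = 0.6536

test statistic = 0.654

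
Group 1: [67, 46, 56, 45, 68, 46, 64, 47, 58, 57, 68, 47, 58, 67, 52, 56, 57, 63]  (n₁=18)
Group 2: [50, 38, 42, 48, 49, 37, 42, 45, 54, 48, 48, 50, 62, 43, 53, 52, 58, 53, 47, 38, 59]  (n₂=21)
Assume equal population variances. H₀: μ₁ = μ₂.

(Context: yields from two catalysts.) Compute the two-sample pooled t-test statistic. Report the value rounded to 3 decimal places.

x̄₁=56.778, s₁=8.193, n₁=18
x̄₂=48.381, s₂=6.903, n₂=21
s_p² = [17·8.193² + 20·6.903²]/37 = 56.5963
SE = √(s_p²·(1/18+1/21)) = 2.4165
t = (56.778−48.381)/2.4165 = 3.4748
df = 37

test statistic = 3.475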